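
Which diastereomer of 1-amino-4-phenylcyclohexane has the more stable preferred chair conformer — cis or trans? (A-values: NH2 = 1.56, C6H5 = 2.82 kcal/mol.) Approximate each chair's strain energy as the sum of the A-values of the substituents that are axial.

trans

At 1,4 positions (parity opposite): cis → (a,e or e,a); trans → (e,e or a,a).
Best chair for cis: E = 1.56 kcal/mol; best chair for trans: E = 0.00 kcal/mol.
The trans isomer is lower by 1.56 kcal/mol.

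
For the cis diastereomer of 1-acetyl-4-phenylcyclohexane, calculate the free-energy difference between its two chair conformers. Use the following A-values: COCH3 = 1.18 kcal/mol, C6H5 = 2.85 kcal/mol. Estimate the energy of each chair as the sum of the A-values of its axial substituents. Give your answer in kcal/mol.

C1 and C4 have opposite parity, so for the cis isomer the two substituents are one axial and one equatorial in each chair.
Chair I (acetyl axial, phenyl equatorial): E = 1.18 kcal/mol.
Chair II (acetyl equatorial, phenyl axial): E = 2.85 kcal/mol.
ΔE = 2.85 − 1.18 = 1.67 kcal/mol; chair I is more stable.

1.67 kcal/mol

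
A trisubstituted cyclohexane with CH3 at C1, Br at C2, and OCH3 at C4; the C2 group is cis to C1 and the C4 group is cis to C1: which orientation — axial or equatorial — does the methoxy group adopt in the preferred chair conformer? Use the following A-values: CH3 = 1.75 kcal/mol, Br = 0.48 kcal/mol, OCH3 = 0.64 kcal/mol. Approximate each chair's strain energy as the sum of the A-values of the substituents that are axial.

Chair I (methyl axial, bromo equatorial, methoxy equatorial): E = 1.75 kcal/mol.
Chair II (methyl equatorial, bromo axial, methoxy axial): E = 1.12 kcal/mol.
Chair II is the more stable (lower-energy) conformer, and in that chair the methoxy group is axial.

axial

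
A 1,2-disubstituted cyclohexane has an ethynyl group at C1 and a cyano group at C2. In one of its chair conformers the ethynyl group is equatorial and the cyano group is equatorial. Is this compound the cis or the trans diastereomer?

trans

C1 and C2 have opposite parity, so their axial bonds point in opposite directions.
With opposite-parity carbons, two substituents on the same face are one axial and one equatorial; opposite faces give both axial or both equatorial.
Here the groups are equatorial/equatorial → opposite face → trans.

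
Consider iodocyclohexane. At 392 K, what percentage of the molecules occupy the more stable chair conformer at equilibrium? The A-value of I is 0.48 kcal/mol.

64.9%

One chair has the iodo group axial (E = 0.48 kcal/mol) and the other has it equatorial (E = 0).
ΔG = 0.48 kcal/mol between the two chairs.
K = exp(ΔG/RT) with R = 1.987×10⁻³ kcal mol⁻¹ K⁻¹ and T = 392 K gives K ≈ 1.85.
Fraction in the lower-energy chair = K/(K+1) = 64.9%.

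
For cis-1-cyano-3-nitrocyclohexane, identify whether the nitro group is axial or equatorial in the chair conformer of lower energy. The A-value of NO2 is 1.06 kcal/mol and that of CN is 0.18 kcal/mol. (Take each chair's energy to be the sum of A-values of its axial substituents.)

equatorial

C1 and C3 have the same parity, so for the cis isomer the two substituents are e,e in one chair and a,a in the other.
Chair I (nitro axial, cyano axial): E = 1.24 kcal/mol.
Chair II (nitro equatorial, cyano equatorial): E = 0.00 kcal/mol.
Chair II is the more stable (lower-energy) conformer, and in that chair the nitro group is equatorial.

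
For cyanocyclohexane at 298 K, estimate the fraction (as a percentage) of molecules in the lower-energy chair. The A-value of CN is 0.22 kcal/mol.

59.2%

One chair has the cyano group axial (E = 0.22 kcal/mol) and the other has it equatorial (E = 0).
ΔG = 0.22 kcal/mol between the two chairs.
K = exp(ΔG/RT) with R = 1.987×10⁻³ kcal mol⁻¹ K⁻¹ and T = 298 K gives K ≈ 1.45.
Fraction in the lower-energy chair = K/(K+1) = 59.2%.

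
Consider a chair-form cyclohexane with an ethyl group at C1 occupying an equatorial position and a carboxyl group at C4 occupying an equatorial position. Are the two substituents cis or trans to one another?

C1 and C4 have opposite parity, so their axial bonds point in opposite directions.
With opposite-parity carbons, two substituents on the same face are one axial and one equatorial; opposite faces give both axial or both equatorial.
Here the groups are equatorial/equatorial → opposite face → trans.

trans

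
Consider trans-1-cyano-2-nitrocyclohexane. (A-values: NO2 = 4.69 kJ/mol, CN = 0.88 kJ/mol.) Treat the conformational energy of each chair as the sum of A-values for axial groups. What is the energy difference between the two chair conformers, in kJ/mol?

C1 and C2 have opposite parity, so for the trans isomer the two substituents are e,e in one chair and a,a in the other.
Chair I (nitro axial, cyano axial): E = 5.57 kJ/mol.
Chair II (nitro equatorial, cyano equatorial): E = 0.00 kJ/mol.
ΔE = 5.57 − 0.00 = 5.57 kJ/mol; chair II is more stable.

5.57 kJ/mol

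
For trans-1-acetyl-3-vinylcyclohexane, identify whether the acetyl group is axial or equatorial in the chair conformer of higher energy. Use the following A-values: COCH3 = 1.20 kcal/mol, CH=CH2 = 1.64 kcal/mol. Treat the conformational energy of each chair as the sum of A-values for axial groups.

equatorial

C1 and C3 have the same parity, so for the trans isomer the two substituents are one axial and one equatorial in each chair.
Chair I (acetyl axial, vinyl equatorial): E = 1.20 kcal/mol.
Chair II (acetyl equatorial, vinyl axial): E = 1.64 kcal/mol.
Chair II is the less stable (higher-energy) conformer, and in that chair the acetyl group is equatorial.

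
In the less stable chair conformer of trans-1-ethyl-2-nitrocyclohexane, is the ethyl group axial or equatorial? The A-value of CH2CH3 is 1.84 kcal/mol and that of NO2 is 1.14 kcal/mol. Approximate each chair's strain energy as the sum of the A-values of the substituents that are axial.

axial

C1 and C2 have opposite parity, so for the trans isomer the two substituents are e,e in one chair and a,a in the other.
Chair I (ethyl axial, nitro axial): E = 2.98 kcal/mol.
Chair II (ethyl equatorial, nitro equatorial): E = 0.00 kcal/mol.
Chair I is the less stable (higher-energy) conformer, and in that chair the ethyl group is axial.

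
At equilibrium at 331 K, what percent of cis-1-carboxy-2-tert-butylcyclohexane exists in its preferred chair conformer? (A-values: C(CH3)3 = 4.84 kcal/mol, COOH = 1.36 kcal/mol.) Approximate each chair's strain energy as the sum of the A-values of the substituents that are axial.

C1 and C2 have opposite parity, so for the cis isomer the two substituents are one axial and one equatorial in each chair.
Chair I (tert-butyl axial, carboxyl equatorial): E = 4.84 kcal/mol; chair II (tert-butyl equatorial, carboxyl axial): E = 1.36 kcal/mol.
ΔG = 3.48 kcal/mol between the two chairs.
K = exp(ΔG/RT) with R = 1.987×10⁻³ kcal mol⁻¹ K⁻¹ and T = 331 K gives K ≈ 199.
Fraction in the lower-energy chair = K/(K+1) = 99.5%.

99.5%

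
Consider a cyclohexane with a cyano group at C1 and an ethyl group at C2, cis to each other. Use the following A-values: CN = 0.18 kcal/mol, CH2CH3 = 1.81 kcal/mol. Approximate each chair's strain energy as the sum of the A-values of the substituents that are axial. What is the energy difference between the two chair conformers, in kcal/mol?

1.63 kcal/mol

C1 and C2 have opposite parity, so for the cis isomer the two substituents are one axial and one equatorial in each chair.
Chair I (cyano axial, ethyl equatorial): E = 0.18 kcal/mol.
Chair II (cyano equatorial, ethyl axial): E = 1.81 kcal/mol.
ΔE = 1.81 − 0.18 = 1.63 kcal/mol; chair I is more stable.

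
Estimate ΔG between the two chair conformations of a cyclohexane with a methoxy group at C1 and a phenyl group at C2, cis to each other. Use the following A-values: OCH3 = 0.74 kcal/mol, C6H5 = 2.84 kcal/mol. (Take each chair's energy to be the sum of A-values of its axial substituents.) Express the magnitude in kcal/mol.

2.10 kcal/mol

C1 and C2 have opposite parity, so for the cis isomer the two substituents are one axial and one equatorial in each chair.
Chair I (methoxy axial, phenyl equatorial): E = 0.74 kcal/mol.
Chair II (methoxy equatorial, phenyl axial): E = 2.84 kcal/mol.
ΔE = 2.84 − 0.74 = 2.10 kcal/mol; chair I is more stable.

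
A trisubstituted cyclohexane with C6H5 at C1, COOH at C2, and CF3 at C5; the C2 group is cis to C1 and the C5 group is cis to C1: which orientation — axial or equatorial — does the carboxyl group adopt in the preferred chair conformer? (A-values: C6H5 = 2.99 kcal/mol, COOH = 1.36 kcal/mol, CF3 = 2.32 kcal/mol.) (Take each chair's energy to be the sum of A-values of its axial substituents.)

Chair I (phenyl axial, carboxyl equatorial, trifluoromethyl axial): E = 5.31 kcal/mol.
Chair II (phenyl equatorial, carboxyl axial, trifluoromethyl equatorial): E = 1.36 kcal/mol.
Chair II is the more stable (lower-energy) conformer, and in that chair the carboxyl group is axial.

axial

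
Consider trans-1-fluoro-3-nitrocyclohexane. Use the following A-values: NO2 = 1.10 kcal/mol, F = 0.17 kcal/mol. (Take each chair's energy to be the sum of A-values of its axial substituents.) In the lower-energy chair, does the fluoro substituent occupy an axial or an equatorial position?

axial

C1 and C3 have the same parity, so for the trans isomer the two substituents are one axial and one equatorial in each chair.
Chair I (nitro axial, fluoro equatorial): E = 1.10 kcal/mol.
Chair II (nitro equatorial, fluoro axial): E = 0.17 kcal/mol.
Chair II is the more stable (lower-energy) conformer, and in that chair the fluoro group is axial.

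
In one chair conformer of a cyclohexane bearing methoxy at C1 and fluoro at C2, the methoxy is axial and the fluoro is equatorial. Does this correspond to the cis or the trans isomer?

cis

C1 and C2 have opposite parity, so their axial bonds point in opposite directions.
With opposite-parity carbons, two substituents on the same face are one axial and one equatorial; opposite faces give both axial or both equatorial.
Here the groups are axial/equatorial → same face → cis.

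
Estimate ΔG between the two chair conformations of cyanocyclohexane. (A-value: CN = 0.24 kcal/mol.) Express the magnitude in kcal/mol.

0.24 kcal/mol

A monosubstituted cyclohexane has one chair with the cyano group axial (E = A = 0.24 kcal/mol) and one with it equatorial (E = 0).
ΔE = 0.24 − 0 = 0.24 kcal/mol.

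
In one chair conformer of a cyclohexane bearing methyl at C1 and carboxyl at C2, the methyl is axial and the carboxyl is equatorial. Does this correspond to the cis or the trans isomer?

C1 and C2 have opposite parity, so their axial bonds point in opposite directions.
With opposite-parity carbons, two substituents on the same face are one axial and one equatorial; opposite faces give both axial or both equatorial.
Here the groups are axial/equatorial → same face → cis.

cis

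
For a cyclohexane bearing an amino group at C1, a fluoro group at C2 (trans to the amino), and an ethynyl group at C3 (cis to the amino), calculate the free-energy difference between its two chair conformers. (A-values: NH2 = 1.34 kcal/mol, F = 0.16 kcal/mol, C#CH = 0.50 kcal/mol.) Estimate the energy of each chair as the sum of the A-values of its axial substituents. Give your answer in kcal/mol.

Chair I (amino axial, fluoro axial, ethynyl axial): E = 2.00 kcal/mol.
Chair II (amino equatorial, fluoro equatorial, ethynyl equatorial): E = 0.00 kcal/mol.
ΔE = 2.00 − 0.00 = 2.00 kcal/mol; chair II is more stable.

2.00 kcal/mol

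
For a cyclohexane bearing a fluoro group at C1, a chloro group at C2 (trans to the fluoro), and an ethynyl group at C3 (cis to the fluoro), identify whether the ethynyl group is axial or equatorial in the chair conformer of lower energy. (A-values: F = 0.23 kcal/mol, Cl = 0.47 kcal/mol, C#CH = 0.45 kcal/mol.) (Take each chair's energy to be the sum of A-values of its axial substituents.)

Chair I (fluoro axial, chloro axial, ethynyl axial): E = 1.15 kcal/mol.
Chair II (fluoro equatorial, chloro equatorial, ethynyl equatorial): E = 0.00 kcal/mol.
Chair II is the more stable (lower-energy) conformer, and in that chair the ethynyl group is equatorial.

equatorial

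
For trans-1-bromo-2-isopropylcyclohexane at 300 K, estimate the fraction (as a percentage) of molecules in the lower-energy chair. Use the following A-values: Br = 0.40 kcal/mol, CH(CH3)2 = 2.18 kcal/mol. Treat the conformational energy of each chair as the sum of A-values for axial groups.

C1 and C2 have opposite parity, so for the trans isomer the two substituents are e,e in one chair and a,a in the other.
Chair I (bromo axial, isopropyl axial): E = 2.58 kcal/mol; chair II (bromo equatorial, isopropyl equatorial): E = 0.00 kcal/mol.
ΔG = 2.58 kcal/mol between the two chairs.
K = exp(ΔG/RT) with R = 1.987×10⁻³ kcal mol⁻¹ K⁻¹ and T = 300 K gives K ≈ 75.8.
Fraction in the lower-energy chair = K/(K+1) = 98.7%.

98.7%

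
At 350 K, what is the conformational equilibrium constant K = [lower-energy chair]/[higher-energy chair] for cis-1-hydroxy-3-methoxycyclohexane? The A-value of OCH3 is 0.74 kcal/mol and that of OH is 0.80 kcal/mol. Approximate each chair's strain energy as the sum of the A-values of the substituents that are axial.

K ≈ 9.16

C1 and C3 have the same parity, so for the cis isomer the two substituents are e,e in one chair and a,a in the other.
Chair I (methoxy axial, hydroxyl axial): E = 1.54 kcal/mol; chair II (methoxy equatorial, hydroxyl equatorial): E = 0.00 kcal/mol.
ΔG = 1.54 kcal/mol between the two chairs.
K = exp(ΔG/RT) with R = 1.987×10⁻³ kcal mol⁻¹ K⁻¹ and T = 350 K gives K ≈ 9.16.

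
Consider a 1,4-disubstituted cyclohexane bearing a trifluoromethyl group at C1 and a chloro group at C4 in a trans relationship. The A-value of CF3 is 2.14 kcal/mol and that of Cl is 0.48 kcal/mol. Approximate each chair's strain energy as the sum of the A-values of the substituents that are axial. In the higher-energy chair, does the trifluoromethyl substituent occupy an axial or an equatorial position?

C1 and C4 have opposite parity, so for the trans isomer the two substituents are e,e in one chair and a,a in the other.
Chair I (trifluoromethyl axial, chloro axial): E = 2.62 kcal/mol.
Chair II (trifluoromethyl equatorial, chloro equatorial): E = 0.00 kcal/mol.
Chair I is the less stable (higher-energy) conformer, and in that chair the trifluoromethyl group is axial.

axial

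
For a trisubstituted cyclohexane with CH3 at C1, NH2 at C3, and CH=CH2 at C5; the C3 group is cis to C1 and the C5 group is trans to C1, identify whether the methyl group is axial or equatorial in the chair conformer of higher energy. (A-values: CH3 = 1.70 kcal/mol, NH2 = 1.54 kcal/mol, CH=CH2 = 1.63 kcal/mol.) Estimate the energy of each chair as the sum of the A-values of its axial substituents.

axial

Chair I (methyl axial, amino axial, vinyl equatorial): E = 3.24 kcal/mol.
Chair II (methyl equatorial, amino equatorial, vinyl axial): E = 1.63 kcal/mol.
Chair I is the less stable (higher-energy) conformer, and in that chair the methyl group is axial.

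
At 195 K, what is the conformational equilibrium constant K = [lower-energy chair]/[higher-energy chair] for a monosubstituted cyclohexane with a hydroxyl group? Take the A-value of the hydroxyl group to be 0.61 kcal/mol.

K ≈ 4.83

One chair has the hydroxyl group axial (E = 0.61 kcal/mol) and the other has it equatorial (E = 0).
ΔG = 0.61 kcal/mol between the two chairs.
K = exp(ΔG/RT) with R = 1.987×10⁻³ kcal mol⁻¹ K⁻¹ and T = 195 K gives K ≈ 4.83.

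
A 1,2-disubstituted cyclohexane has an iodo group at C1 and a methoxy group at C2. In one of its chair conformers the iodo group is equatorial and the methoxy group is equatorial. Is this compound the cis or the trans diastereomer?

C1 and C2 have opposite parity, so their axial bonds point in opposite directions.
With opposite-parity carbons, two substituents on the same face are one axial and one equatorial; opposite faces give both axial or both equatorial.
Here the groups are equatorial/equatorial → opposite face → trans.

trans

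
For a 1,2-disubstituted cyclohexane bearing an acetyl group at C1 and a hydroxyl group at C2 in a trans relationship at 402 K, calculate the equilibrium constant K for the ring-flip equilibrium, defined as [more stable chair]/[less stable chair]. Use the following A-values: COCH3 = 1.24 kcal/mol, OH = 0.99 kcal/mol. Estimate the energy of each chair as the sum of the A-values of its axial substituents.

C1 and C2 have opposite parity, so for the trans isomer the two substituents are e,e in one chair and a,a in the other.
Chair I (acetyl axial, hydroxyl axial): E = 2.23 kcal/mol; chair II (acetyl equatorial, hydroxyl equatorial): E = 0.00 kcal/mol.
ΔG = 2.23 kcal/mol between the two chairs.
K = exp(ΔG/RT) with R = 1.987×10⁻³ kcal mol⁻¹ K⁻¹ and T = 402 K gives K ≈ 16.3.

K ≈ 16.3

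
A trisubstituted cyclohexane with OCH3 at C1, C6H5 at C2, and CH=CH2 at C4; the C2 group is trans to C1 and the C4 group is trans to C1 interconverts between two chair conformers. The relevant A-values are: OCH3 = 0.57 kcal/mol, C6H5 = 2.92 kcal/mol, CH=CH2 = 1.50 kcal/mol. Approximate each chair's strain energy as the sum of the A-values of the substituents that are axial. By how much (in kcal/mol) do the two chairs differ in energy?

4.99 kcal/mol

Chair I (methoxy axial, phenyl axial, vinyl axial): E = 4.99 kcal/mol.
Chair II (methoxy equatorial, phenyl equatorial, vinyl equatorial): E = 0.00 kcal/mol.
ΔE = 4.99 − 0.00 = 4.99 kcal/mol; chair II is more stable.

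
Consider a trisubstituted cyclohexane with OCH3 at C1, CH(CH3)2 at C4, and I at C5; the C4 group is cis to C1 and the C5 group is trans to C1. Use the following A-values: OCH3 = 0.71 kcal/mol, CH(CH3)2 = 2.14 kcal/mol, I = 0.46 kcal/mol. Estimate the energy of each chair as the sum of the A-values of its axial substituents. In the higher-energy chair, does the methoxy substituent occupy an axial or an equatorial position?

equatorial

Chair I (methoxy axial, isopropyl equatorial, iodo equatorial): E = 0.71 kcal/mol.
Chair II (methoxy equatorial, isopropyl axial, iodo axial): E = 2.60 kcal/mol.
Chair II is the less stable (higher-energy) conformer, and in that chair the methoxy group is equatorial.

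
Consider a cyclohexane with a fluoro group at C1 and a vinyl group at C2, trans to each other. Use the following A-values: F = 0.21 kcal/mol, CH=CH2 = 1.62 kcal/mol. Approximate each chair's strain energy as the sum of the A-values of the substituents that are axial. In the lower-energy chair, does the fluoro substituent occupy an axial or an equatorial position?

equatorial

C1 and C2 have opposite parity, so for the trans isomer the two substituents are e,e in one chair and a,a in the other.
Chair I (fluoro axial, vinyl axial): E = 1.83 kcal/mol.
Chair II (fluoro equatorial, vinyl equatorial): E = 0.00 kcal/mol.
Chair II is the more stable (lower-energy) conformer, and in that chair the fluoro group is equatorial.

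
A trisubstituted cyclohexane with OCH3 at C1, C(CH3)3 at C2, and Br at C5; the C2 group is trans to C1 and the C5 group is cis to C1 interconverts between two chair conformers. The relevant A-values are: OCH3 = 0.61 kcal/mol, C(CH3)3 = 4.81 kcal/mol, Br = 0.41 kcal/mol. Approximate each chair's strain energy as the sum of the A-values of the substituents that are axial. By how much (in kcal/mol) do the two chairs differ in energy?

5.83 kcal/mol

Chair I (methoxy axial, tert-butyl axial, bromo axial): E = 5.83 kcal/mol.
Chair II (methoxy equatorial, tert-butyl equatorial, bromo equatorial): E = 0.00 kcal/mol.
ΔE = 5.83 − 0.00 = 5.83 kcal/mol; chair II is more stable.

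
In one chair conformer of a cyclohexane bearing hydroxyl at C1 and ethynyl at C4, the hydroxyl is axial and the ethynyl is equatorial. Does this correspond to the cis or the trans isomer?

cis

C1 and C4 have opposite parity, so their axial bonds point in opposite directions.
With opposite-parity carbons, two substituents on the same face are one axial and one equatorial; opposite faces give both axial or both equatorial.
Here the groups are axial/equatorial → same face → cis.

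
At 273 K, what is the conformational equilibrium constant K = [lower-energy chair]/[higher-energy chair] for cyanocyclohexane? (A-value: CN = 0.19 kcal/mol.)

One chair has the cyano group axial (E = 0.19 kcal/mol) and the other has it equatorial (E = 0).
ΔG = 0.19 kcal/mol between the two chairs.
K = exp(ΔG/RT) with R = 1.987×10⁻³ kcal mol⁻¹ K⁻¹ and T = 273 K gives K ≈ 1.42.

K ≈ 1.42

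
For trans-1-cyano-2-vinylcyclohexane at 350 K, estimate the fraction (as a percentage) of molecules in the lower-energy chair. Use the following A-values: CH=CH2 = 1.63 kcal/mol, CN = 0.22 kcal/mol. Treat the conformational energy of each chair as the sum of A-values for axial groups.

93.5%

C1 and C2 have opposite parity, so for the trans isomer the two substituents are e,e in one chair and a,a in the other.
Chair I (vinyl axial, cyano axial): E = 1.85 kcal/mol; chair II (vinyl equatorial, cyano equatorial): E = 0.00 kcal/mol.
ΔG = 1.85 kcal/mol between the two chairs.
K = exp(ΔG/RT) with R = 1.987×10⁻³ kcal mol⁻¹ K⁻¹ and T = 350 K gives K ≈ 14.3.
Fraction in the lower-energy chair = K/(K+1) = 93.5%.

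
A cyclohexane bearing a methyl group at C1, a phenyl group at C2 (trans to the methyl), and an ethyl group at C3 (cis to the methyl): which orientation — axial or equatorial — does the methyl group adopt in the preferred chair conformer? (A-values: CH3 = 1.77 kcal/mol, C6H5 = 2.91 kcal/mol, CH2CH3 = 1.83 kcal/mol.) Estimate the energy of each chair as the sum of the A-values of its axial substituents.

Chair I (methyl axial, phenyl axial, ethyl axial): E = 6.51 kcal/mol.
Chair II (methyl equatorial, phenyl equatorial, ethyl equatorial): E = 0.00 kcal/mol.
Chair II is the more stable (lower-energy) conformer, and in that chair the methyl group is equatorial.

equatorial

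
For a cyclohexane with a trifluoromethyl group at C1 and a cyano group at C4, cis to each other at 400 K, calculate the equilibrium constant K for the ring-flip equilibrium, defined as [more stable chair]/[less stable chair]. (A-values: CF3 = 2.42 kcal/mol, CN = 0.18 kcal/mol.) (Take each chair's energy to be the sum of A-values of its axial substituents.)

K ≈ 16.7

C1 and C4 have opposite parity, so for the cis isomer the two substituents are one axial and one equatorial in each chair.
Chair I (trifluoromethyl axial, cyano equatorial): E = 2.42 kcal/mol; chair II (trifluoromethyl equatorial, cyano axial): E = 0.18 kcal/mol.
ΔG = 2.24 kcal/mol between the two chairs.
K = exp(ΔG/RT) with R = 1.987×10⁻³ kcal mol⁻¹ K⁻¹ and T = 400 K gives K ≈ 16.7.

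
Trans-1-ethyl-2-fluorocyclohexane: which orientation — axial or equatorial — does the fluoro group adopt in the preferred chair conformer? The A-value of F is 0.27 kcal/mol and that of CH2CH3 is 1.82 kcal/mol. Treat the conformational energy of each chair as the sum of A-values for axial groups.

C1 and C2 have opposite parity, so for the trans isomer the two substituents are e,e in one chair and a,a in the other.
Chair I (fluoro axial, ethyl axial): E = 2.09 kcal/mol.
Chair II (fluoro equatorial, ethyl equatorial): E = 0.00 kcal/mol.
Chair II is the more stable (lower-energy) conformer, and in that chair the fluoro group is equatorial.

equatorial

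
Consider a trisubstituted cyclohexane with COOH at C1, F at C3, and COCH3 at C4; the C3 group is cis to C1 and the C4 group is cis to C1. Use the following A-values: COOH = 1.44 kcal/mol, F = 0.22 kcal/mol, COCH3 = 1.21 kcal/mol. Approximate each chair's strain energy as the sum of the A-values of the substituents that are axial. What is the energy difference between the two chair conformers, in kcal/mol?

0.45 kcal/mol

Chair I (carboxyl axial, fluoro axial, acetyl equatorial): E = 1.66 kcal/mol.
Chair II (carboxyl equatorial, fluoro equatorial, acetyl axial): E = 1.21 kcal/mol.
ΔE = 1.66 − 1.21 = 0.45 kcal/mol; chair II is more stable.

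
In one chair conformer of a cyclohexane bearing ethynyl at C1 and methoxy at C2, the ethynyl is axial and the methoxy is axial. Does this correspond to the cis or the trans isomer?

trans

C1 and C2 have opposite parity, so their axial bonds point in opposite directions.
With opposite-parity carbons, two substituents on the same face are one axial and one equatorial; opposite faces give both axial or both equatorial.
Here the groups are axial/axial → opposite face → trans.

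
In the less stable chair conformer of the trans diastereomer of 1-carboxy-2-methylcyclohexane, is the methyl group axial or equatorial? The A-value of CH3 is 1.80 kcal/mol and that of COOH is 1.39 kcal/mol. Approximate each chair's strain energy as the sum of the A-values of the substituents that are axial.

axial

C1 and C2 have opposite parity, so for the trans isomer the two substituents are e,e in one chair and a,a in the other.
Chair I (methyl axial, carboxyl axial): E = 3.19 kcal/mol.
Chair II (methyl equatorial, carboxyl equatorial): E = 0.00 kcal/mol.
Chair I is the less stable (higher-energy) conformer, and in that chair the methyl group is axial.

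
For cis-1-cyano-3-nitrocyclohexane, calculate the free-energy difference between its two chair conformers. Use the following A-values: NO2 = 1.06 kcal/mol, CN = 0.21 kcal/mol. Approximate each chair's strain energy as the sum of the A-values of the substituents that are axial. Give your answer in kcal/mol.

C1 and C3 have the same parity, so for the cis isomer the two substituents are e,e in one chair and a,a in the other.
Chair I (nitro axial, cyano axial): E = 1.27 kcal/mol.
Chair II (nitro equatorial, cyano equatorial): E = 0.00 kcal/mol.
ΔE = 1.27 − 0.00 = 1.27 kcal/mol; chair II is more stable.

1.27 kcal/mol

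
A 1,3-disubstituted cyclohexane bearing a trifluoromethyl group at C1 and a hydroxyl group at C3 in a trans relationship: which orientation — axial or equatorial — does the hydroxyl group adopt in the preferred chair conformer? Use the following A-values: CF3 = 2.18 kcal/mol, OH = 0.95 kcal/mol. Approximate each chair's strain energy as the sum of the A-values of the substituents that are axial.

axial

C1 and C3 have the same parity, so for the trans isomer the two substituents are one axial and one equatorial in each chair.
Chair I (trifluoromethyl axial, hydroxyl equatorial): E = 2.18 kcal/mol.
Chair II (trifluoromethyl equatorial, hydroxyl axial): E = 0.95 kcal/mol.
Chair II is the more stable (lower-energy) conformer, and in that chair the hydroxyl group is axial.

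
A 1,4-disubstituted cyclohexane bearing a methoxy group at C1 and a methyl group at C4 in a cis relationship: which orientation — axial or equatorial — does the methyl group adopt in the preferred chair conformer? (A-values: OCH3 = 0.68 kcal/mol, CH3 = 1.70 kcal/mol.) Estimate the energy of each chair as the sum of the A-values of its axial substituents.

C1 and C4 have opposite parity, so for the cis isomer the two substituents are one axial and one equatorial in each chair.
Chair I (methoxy axial, methyl equatorial): E = 0.68 kcal/mol.
Chair II (methoxy equatorial, methyl axial): E = 1.70 kcal/mol.
Chair I is the more stable (lower-energy) conformer, and in that chair the methyl group is equatorial.

equatorial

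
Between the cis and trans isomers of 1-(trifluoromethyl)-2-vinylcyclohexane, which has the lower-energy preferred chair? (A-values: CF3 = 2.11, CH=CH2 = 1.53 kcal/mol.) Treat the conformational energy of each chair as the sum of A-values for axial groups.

At 1,2 positions (parity opposite): cis → (a,e or e,a); trans → (e,e or a,a).
Best chair for cis: E = 1.53 kcal/mol; best chair for trans: E = 0.00 kcal/mol.
The trans isomer is lower by 1.53 kcal/mol.

trans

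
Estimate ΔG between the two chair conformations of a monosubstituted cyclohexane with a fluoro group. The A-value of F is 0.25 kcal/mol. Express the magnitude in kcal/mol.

0.25 kcal/mol

A monosubstituted cyclohexane has one chair with the fluoro group axial (E = A = 0.25 kcal/mol) and one with it equatorial (E = 0).
ΔE = 0.25 − 0 = 0.25 kcal/mol.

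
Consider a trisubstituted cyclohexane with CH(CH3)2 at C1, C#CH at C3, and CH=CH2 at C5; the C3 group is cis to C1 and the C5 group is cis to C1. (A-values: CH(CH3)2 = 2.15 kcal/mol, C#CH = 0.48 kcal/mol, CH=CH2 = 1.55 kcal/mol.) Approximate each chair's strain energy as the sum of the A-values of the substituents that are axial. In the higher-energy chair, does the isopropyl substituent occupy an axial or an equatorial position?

Chair I (isopropyl axial, ethynyl axial, vinyl axial): E = 4.18 kcal/mol.
Chair II (isopropyl equatorial, ethynyl equatorial, vinyl equatorial): E = 0.00 kcal/mol.
Chair I is the less stable (higher-energy) conformer, and in that chair the isopropyl group is axial.

axial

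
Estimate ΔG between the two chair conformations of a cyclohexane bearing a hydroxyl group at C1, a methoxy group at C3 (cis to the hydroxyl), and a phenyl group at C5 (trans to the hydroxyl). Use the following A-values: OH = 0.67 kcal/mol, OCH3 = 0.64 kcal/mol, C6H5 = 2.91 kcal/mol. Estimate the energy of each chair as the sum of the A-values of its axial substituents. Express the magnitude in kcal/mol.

1.60 kcal/mol

Chair I (hydroxyl axial, methoxy axial, phenyl equatorial): E = 1.31 kcal/mol.
Chair II (hydroxyl equatorial, methoxy equatorial, phenyl axial): E = 2.91 kcal/mol.
ΔE = 2.91 − 1.31 = 1.60 kcal/mol; chair I is more stable.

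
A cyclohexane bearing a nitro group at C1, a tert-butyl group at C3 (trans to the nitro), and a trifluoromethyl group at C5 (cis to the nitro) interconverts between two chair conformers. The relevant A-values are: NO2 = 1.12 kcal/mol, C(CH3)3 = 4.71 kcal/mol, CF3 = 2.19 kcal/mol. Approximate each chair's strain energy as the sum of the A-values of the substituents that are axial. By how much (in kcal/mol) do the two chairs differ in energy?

1.40 kcal/mol

Chair I (nitro axial, tert-butyl equatorial, trifluoromethyl axial): E = 3.31 kcal/mol.
Chair II (nitro equatorial, tert-butyl axial, trifluoromethyl equatorial): E = 4.71 kcal/mol.
ΔE = 4.71 − 3.31 = 1.40 kcal/mol; chair I is more stable.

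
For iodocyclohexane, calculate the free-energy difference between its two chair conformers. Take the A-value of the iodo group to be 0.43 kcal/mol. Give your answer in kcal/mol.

0.43 kcal/mol

A monosubstituted cyclohexane has one chair with the iodo group axial (E = A = 0.43 kcal/mol) and one with it equatorial (E = 0).
ΔE = 0.43 − 0 = 0.43 kcal/mol.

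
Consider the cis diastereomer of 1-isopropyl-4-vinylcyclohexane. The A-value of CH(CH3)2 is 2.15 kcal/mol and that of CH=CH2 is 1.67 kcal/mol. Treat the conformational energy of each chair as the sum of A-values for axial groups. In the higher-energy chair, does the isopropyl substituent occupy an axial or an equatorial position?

C1 and C4 have opposite parity, so for the cis isomer the two substituents are one axial and one equatorial in each chair.
Chair I (isopropyl axial, vinyl equatorial): E = 2.15 kcal/mol.
Chair II (isopropyl equatorial, vinyl axial): E = 1.67 kcal/mol.
Chair I is the less stable (higher-energy) conformer, and in that chair the isopropyl group is axial.

axial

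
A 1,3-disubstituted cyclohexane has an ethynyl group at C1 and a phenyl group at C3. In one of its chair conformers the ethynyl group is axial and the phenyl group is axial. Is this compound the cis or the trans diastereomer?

C1 and C3 have the same parity, so their axial bonds point in the same direction.
With same-parity carbons, two substituents on the same face are both axial or both equatorial; opposite faces give one of each.
Here the groups are axial/axial → same face → cis.

cis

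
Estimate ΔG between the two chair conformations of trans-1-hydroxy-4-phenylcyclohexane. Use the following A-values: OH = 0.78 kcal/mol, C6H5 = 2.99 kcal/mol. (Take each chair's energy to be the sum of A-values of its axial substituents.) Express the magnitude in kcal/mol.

3.77 kcal/mol

C1 and C4 have opposite parity, so for the trans isomer the two substituents are e,e in one chair and a,a in the other.
Chair I (hydroxyl axial, phenyl axial): E = 3.77 kcal/mol.
Chair II (hydroxyl equatorial, phenyl equatorial): E = 0.00 kcal/mol.
ΔE = 3.77 − 0.00 = 3.77 kcal/mol; chair II is more stable.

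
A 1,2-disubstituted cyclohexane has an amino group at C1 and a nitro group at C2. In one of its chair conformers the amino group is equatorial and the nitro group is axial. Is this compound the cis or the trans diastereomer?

C1 and C2 have opposite parity, so their axial bonds point in opposite directions.
With opposite-parity carbons, two substituents on the same face are one axial and one equatorial; opposite faces give both axial or both equatorial.
Here the groups are equatorial/axial → same face → cis.

cis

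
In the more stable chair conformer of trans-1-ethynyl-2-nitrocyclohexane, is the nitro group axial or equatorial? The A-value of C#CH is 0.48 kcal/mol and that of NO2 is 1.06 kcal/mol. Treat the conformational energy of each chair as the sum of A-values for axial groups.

C1 and C2 have opposite parity, so for the trans isomer the two substituents are e,e in one chair and a,a in the other.
Chair I (ethynyl axial, nitro axial): E = 1.54 kcal/mol.
Chair II (ethynyl equatorial, nitro equatorial): E = 0.00 kcal/mol.
Chair II is the more stable (lower-energy) conformer, and in that chair the nitro group is equatorial.

equatorial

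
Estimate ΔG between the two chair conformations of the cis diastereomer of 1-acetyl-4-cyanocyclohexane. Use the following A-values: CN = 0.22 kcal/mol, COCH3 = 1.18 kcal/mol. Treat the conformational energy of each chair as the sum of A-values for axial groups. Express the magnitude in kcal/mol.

0.96 kcal/mol

C1 and C4 have opposite parity, so for the cis isomer the two substituents are one axial and one equatorial in each chair.
Chair I (cyano axial, acetyl equatorial): E = 0.22 kcal/mol.
Chair II (cyano equatorial, acetyl axial): E = 1.18 kcal/mol.
ΔE = 1.18 − 0.22 = 0.96 kcal/mol; chair I is more stable.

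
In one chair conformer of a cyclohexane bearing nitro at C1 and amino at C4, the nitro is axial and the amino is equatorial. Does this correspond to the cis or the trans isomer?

C1 and C4 have opposite parity, so their axial bonds point in opposite directions.
With opposite-parity carbons, two substituents on the same face are one axial and one equatorial; opposite faces give both axial or both equatorial.
Here the groups are axial/equatorial → same face → cis.

cis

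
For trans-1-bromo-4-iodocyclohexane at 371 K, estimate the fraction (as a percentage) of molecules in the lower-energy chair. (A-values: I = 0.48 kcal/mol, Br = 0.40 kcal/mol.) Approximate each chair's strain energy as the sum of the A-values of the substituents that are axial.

C1 and C4 have opposite parity, so for the trans isomer the two substituents are e,e in one chair and a,a in the other.
Chair I (iodo axial, bromo axial): E = 0.88 kcal/mol; chair II (iodo equatorial, bromo equatorial): E = 0.00 kcal/mol.
ΔG = 0.88 kcal/mol between the two chairs.
K = exp(ΔG/RT) with R = 1.987×10⁻³ kcal mol⁻¹ K⁻¹ and T = 371 K gives K ≈ 3.3.
Fraction in the lower-energy chair = K/(K+1) = 76.7%.

76.7%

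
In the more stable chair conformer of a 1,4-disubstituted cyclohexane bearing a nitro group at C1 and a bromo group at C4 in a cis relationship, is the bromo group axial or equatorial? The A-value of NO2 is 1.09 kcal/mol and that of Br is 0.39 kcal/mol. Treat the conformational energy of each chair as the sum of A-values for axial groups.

C1 and C4 have opposite parity, so for the cis isomer the two substituents are one axial and one equatorial in each chair.
Chair I (nitro axial, bromo equatorial): E = 1.09 kcal/mol.
Chair II (nitro equatorial, bromo axial): E = 0.39 kcal/mol.
Chair II is the more stable (lower-energy) conformer, and in that chair the bromo group is axial.

axial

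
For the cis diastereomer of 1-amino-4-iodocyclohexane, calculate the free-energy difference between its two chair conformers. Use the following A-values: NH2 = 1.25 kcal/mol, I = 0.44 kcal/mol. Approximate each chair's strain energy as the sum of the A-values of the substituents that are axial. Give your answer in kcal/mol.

0.81 kcal/mol

C1 and C4 have opposite parity, so for the cis isomer the two substituents are one axial and one equatorial in each chair.
Chair I (amino axial, iodo equatorial): E = 1.25 kcal/mol.
Chair II (amino equatorial, iodo axial): E = 0.44 kcal/mol.
ΔE = 1.25 − 0.44 = 0.81 kcal/mol; chair II is more stable.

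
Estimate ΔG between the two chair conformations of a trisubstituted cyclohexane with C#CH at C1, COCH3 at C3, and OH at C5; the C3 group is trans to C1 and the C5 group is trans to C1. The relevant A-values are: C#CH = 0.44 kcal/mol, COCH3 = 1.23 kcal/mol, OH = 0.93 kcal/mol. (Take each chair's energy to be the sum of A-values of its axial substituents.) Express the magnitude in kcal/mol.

Chair I (ethynyl axial, acetyl equatorial, hydroxyl equatorial): E = 0.44 kcal/mol.
Chair II (ethynyl equatorial, acetyl axial, hydroxyl axial): E = 2.16 kcal/mol.
ΔE = 2.16 − 0.44 = 1.72 kcal/mol; chair I is more stable.

1.72 kcal/mol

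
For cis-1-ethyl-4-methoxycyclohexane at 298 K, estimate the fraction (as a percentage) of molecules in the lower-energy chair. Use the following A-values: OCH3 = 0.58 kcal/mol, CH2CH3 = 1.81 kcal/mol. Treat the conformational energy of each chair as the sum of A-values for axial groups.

88.9%

C1 and C4 have opposite parity, so for the cis isomer the two substituents are one axial and one equatorial in each chair.
Chair I (methoxy axial, ethyl equatorial): E = 0.58 kcal/mol; chair II (methoxy equatorial, ethyl axial): E = 1.81 kcal/mol.
ΔG = 1.23 kcal/mol between the two chairs.
K = exp(ΔG/RT) with R = 1.987×10⁻³ kcal mol⁻¹ K⁻¹ and T = 298 K gives K ≈ 7.98.
Fraction in the lower-energy chair = K/(K+1) = 88.9%.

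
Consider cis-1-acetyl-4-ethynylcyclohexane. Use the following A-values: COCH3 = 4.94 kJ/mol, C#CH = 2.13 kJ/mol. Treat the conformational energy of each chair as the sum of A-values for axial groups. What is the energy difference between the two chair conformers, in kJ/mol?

C1 and C4 have opposite parity, so for the cis isomer the two substituents are one axial and one equatorial in each chair.
Chair I (acetyl axial, ethynyl equatorial): E = 4.94 kJ/mol.
Chair II (acetyl equatorial, ethynyl axial): E = 2.13 kJ/mol.
ΔE = 4.94 − 2.13 = 2.81 kJ/mol; chair II is more stable.

2.81 kJ/mol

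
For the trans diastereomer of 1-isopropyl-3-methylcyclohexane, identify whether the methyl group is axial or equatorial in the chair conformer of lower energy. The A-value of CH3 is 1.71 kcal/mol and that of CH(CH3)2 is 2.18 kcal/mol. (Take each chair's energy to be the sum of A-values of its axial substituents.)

axial

C1 and C3 have the same parity, so for the trans isomer the two substituents are one axial and one equatorial in each chair.
Chair I (methyl axial, isopropyl equatorial): E = 1.71 kcal/mol.
Chair II (methyl equatorial, isopropyl axial): E = 2.18 kcal/mol.
Chair I is the more stable (lower-energy) conformer, and in that chair the methyl group is axial.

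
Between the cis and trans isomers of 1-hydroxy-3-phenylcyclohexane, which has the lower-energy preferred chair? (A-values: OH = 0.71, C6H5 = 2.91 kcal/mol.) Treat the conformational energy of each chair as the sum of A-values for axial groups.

At 1,3 positions (parity same): cis → (e,e or a,a); trans → (a,e or e,a).
Best chair for cis: E = 0.00 kcal/mol; best chair for trans: E = 0.71 kcal/mol.
The cis isomer is lower by 0.71 kcal/mol.

cis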